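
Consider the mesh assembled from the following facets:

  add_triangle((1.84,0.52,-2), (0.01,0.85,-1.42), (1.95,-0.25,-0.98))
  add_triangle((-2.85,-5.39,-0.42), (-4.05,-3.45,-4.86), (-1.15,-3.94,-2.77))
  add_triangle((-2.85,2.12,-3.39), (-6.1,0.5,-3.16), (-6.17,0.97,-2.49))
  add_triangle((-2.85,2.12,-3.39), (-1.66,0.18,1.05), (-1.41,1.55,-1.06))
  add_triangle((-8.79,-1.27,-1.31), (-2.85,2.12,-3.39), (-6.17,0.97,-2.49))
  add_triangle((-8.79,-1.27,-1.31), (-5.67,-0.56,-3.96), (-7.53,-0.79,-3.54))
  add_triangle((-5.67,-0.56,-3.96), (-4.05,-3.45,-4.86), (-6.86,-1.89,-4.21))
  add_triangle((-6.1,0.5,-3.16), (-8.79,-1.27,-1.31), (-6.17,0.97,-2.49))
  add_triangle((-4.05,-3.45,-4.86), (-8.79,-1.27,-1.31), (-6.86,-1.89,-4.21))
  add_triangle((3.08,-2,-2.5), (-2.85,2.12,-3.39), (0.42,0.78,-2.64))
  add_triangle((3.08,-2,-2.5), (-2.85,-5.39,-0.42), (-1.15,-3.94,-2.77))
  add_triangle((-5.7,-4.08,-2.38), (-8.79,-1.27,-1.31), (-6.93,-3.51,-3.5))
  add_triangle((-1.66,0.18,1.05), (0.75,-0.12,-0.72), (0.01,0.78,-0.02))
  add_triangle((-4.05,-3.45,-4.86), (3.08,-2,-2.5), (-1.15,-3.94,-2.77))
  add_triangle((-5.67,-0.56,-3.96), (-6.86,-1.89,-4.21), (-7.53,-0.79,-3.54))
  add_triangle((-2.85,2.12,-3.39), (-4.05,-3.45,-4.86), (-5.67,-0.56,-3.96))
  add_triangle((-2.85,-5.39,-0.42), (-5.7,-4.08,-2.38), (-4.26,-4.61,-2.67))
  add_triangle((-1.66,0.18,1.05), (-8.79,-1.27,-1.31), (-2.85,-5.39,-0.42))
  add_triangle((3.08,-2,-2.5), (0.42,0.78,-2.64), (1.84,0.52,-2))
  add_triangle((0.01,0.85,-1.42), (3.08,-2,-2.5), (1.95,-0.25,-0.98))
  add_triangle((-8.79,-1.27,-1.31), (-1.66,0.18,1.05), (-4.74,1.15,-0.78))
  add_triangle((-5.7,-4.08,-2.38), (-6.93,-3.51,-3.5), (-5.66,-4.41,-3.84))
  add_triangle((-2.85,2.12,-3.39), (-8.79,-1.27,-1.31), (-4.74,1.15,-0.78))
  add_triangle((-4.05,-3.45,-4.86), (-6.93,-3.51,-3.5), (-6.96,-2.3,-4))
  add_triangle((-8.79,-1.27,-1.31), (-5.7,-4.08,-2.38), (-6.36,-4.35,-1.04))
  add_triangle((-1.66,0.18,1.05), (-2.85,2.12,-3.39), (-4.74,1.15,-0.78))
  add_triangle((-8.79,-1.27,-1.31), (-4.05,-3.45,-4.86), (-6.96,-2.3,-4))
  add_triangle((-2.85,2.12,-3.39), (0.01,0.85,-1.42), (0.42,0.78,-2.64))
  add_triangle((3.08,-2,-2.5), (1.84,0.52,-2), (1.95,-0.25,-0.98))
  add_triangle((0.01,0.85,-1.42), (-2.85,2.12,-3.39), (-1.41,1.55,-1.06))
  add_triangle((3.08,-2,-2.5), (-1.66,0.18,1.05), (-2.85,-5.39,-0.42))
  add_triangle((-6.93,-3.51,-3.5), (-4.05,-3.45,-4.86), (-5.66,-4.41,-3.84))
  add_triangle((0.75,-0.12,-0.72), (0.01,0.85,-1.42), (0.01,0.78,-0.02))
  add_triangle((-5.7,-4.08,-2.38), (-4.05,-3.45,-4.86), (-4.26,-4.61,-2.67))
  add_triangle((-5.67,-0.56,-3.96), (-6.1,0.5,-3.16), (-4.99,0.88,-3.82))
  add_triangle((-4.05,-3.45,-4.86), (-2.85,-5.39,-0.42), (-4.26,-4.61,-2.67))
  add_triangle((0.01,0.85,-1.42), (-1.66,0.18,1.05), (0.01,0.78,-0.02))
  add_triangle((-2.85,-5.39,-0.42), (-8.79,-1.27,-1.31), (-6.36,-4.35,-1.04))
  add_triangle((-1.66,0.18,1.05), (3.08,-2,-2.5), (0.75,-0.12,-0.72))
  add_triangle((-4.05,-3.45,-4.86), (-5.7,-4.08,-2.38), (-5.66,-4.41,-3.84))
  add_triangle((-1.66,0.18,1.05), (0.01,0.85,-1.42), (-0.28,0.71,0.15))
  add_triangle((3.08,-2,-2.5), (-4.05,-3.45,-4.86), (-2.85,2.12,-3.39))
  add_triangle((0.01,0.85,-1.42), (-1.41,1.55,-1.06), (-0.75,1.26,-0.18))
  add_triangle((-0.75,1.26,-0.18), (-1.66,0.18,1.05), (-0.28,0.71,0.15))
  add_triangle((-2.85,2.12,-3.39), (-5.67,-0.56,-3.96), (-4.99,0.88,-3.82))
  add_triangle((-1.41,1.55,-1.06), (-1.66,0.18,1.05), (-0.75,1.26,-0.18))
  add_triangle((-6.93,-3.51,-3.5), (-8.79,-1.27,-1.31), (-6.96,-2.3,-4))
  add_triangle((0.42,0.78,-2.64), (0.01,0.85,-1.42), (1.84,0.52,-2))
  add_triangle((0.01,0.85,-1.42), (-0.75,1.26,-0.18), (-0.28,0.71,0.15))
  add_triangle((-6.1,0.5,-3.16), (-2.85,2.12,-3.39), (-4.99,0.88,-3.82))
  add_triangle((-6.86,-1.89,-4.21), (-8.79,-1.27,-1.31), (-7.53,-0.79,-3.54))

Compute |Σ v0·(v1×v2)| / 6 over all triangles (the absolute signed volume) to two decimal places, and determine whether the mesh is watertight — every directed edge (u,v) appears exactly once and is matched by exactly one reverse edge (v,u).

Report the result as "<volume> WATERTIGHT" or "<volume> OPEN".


143.18 OPEN

Per-triangle v0·(v1×v2)/6:
  t1: -0.0501
  t2: +8.7741
  t3: +2.2577
  t4: +1.0292
  t5: -2.2614
  t6: -0.4415
  t7: +4.0025
  t8: +2.9602
  t9: +7.7736
  t10: +2.7642
  t11: +7.1892
  t12: +6.1452
  t13: -0.0532
  t14: +8.0430
  t15: +1.9442
  t16: +8.6439
  t17: +3.9781
  t18: +9.4649
  t19: +1.7501
  t20: -1.0016
  t21: +3.5327
  t22: +2.2414
  t23: +7.6978
  t24: +4.7661
  t25: +7.2536
  t26: +0.9793
  t27: -4.3631
  t28: +0.5357
  t29: +0.7948
  t30: +0.5922
  t31: +0.1545
  t32: +3.4313
  t33: +0.1367
  t34: +4.2320
  t35: +1.7764
  t36: +2.8960
  t37: +0.3023
  t38: +0.6959
  t39: -0.1073
  t40: -0.3066
  t41: -0.2594
  t42: +18.9265
  t43: +0.2238
  t44: +0.1142
  t45: +1.0556
  t46: +0.3836
  t47: +6.2104
  t48: +0.2815
  t49: +0.0661
  t50: +1.4523
  t51: +4.5752
Σ = +143.1836 → |volume| = 143.18

Directed edges: 153 total; 9 unmatched, e.g. (-8.79,-1.27,-1.31)→(-5.67,-0.56,-3.96) → open.


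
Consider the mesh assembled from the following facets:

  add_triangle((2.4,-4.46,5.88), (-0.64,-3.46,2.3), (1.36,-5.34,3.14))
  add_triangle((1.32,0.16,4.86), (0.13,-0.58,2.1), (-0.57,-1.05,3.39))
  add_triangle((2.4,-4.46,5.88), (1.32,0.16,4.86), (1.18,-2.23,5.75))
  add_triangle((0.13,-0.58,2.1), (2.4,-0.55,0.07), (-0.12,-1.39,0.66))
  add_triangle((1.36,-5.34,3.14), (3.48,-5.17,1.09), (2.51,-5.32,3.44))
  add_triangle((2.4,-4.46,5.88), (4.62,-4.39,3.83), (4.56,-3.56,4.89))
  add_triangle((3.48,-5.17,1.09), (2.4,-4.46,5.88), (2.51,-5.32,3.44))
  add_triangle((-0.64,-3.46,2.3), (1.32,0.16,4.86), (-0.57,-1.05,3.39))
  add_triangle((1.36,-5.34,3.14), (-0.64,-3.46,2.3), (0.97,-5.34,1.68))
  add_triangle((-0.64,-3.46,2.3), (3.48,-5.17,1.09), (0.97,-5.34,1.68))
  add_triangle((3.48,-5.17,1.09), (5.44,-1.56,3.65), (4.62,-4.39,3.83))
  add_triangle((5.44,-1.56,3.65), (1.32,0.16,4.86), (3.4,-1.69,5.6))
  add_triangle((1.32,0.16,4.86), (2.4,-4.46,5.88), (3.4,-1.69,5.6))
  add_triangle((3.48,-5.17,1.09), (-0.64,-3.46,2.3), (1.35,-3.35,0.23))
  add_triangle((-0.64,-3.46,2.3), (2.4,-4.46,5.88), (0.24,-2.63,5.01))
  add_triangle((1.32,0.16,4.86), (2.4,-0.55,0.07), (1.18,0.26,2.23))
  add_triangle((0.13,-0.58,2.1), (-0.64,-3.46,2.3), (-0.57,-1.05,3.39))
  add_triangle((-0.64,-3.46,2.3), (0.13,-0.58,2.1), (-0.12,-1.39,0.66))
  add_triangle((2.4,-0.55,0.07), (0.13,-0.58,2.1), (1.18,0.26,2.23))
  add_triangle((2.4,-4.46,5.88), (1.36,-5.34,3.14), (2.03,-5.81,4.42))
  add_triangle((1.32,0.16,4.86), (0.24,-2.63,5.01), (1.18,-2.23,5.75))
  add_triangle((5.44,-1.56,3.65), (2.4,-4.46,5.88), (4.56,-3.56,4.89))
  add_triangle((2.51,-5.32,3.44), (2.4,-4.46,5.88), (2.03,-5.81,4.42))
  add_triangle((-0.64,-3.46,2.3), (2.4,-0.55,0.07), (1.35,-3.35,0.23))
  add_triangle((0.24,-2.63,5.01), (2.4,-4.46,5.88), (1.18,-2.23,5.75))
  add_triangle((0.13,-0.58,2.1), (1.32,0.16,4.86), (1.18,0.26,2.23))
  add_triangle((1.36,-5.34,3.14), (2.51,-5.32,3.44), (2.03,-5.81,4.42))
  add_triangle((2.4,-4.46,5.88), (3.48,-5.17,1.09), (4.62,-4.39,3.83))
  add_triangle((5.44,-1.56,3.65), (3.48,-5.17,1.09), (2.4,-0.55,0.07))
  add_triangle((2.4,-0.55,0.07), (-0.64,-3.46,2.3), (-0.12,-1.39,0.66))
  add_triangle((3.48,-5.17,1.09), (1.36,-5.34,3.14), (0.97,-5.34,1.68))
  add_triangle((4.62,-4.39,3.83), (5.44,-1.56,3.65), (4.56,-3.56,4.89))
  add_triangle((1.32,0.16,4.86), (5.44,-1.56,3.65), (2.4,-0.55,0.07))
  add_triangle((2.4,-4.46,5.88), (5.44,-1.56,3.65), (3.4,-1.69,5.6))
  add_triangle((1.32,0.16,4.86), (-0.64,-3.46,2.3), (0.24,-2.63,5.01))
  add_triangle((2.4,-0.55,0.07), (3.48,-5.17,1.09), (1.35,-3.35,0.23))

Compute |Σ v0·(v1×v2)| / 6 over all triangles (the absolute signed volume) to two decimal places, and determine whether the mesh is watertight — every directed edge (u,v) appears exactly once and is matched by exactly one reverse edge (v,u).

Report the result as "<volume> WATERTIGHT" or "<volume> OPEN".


81.03 WATERTIGHT

Per-triangle v0·(v1×v2)/6:
  t1: +4.7088
  t2: -0.3695
  t3: +3.0124
  t4: -1.0425
  t5: +2.6049
  t6: +4.1779
  t7: +3.3557
  t8: +3.0794
  t9: +2.0688
  t10: -2.1339
  t11: +6.2218
  t12: +4.1969
  t13: +5.8637
  t14: +2.4431
  t15: +4.8447
  t16: +0.6168
  t17: -0.7399
  t18: -0.1717
  t19: -0.9280
  t20: +0.4662
  t21: +1.3320
  t22: +2.4597
  t23: +2.0632
  t24: -2.5451
  t25: +2.4319
  t26: -0.2354
  t27: +0.8791
  t28: +8.5938
  t29: +5.9825
  t30: +0.3575
  t31: +3.4878
  t32: +3.5958
  t33: +1.2502
  t34: +8.5813
  t35: -0.3466
  t36: +0.8689
Σ = +81.0322 → |volume| = 81.03

Directed edges: 108 total, each appears once with its reverse present → watertight.


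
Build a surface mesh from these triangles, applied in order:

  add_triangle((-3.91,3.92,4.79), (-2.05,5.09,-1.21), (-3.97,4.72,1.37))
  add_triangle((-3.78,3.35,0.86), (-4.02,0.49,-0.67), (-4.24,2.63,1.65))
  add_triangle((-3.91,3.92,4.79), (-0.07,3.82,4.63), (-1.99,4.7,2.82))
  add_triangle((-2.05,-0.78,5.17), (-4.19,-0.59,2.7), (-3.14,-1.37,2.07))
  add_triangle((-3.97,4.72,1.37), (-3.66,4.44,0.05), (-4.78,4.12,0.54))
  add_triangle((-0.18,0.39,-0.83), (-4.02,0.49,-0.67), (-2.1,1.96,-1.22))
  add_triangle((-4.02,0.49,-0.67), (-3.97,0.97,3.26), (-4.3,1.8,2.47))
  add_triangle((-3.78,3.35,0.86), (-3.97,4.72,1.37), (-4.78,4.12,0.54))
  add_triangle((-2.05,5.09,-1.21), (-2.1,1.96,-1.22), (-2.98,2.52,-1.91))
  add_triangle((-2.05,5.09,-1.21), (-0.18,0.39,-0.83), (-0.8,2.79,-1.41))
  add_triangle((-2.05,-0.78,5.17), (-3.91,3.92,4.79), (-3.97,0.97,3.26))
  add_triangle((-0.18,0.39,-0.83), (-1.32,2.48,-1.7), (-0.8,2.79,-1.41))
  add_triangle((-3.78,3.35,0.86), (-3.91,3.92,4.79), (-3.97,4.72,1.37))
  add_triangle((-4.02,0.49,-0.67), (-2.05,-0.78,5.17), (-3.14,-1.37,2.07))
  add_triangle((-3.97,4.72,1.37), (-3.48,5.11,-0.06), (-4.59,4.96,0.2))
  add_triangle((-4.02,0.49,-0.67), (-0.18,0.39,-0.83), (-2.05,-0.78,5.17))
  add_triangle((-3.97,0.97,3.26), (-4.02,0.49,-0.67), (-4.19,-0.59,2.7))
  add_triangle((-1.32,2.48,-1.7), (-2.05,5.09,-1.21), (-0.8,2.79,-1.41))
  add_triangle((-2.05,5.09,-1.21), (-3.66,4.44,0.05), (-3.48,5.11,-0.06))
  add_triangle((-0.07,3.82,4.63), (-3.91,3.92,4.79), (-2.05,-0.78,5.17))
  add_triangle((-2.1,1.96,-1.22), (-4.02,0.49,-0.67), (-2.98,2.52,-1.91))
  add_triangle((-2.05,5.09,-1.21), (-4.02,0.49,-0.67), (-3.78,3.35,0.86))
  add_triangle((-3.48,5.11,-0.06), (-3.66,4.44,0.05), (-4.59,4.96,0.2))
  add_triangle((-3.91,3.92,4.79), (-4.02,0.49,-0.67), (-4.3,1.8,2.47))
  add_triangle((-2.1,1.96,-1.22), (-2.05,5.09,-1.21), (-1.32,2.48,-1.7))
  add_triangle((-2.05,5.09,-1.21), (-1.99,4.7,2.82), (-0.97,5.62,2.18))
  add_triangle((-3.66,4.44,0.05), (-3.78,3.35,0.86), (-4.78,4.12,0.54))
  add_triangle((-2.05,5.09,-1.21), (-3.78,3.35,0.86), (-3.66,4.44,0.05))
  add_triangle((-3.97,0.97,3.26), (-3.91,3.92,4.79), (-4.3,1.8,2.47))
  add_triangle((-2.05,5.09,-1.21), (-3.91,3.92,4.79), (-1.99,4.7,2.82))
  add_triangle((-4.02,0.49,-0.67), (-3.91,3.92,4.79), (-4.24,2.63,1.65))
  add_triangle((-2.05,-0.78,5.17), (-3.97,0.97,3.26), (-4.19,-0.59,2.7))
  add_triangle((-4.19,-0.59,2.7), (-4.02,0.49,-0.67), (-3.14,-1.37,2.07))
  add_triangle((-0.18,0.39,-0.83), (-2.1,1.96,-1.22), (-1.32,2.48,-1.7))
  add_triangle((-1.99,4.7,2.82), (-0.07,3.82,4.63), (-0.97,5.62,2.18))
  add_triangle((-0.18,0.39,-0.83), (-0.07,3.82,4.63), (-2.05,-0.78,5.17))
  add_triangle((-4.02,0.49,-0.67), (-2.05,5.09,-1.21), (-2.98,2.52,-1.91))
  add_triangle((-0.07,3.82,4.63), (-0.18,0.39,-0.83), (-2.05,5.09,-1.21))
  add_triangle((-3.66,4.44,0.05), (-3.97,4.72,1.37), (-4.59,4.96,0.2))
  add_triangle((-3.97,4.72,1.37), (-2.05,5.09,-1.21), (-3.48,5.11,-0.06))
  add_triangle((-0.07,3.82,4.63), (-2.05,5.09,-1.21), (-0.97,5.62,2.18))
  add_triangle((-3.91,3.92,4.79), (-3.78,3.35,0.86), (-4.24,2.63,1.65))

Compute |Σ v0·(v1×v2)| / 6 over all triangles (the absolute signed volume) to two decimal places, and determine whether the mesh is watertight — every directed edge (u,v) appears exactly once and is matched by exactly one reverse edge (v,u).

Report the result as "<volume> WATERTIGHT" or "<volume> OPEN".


Per-triangle v0·(v1×v2)/6:
  t1: +5.1147
  t2: +2.4524
  t3: +7.0764
  t4: +2.4780
  t5: +1.3195
  t6: +0.6988
  t7: +2.3145
  t8: +0.3803
  t9: -0.2005
  t10: -0.2170
  t11: +8.1779
  t12: +0.1650
  t13: +2.8189
  t14: -4.6831
  t15: +1.3054
  t16: -0.8072
  t17: +3.9989
  t18: +0.5084
  t19: +0.5001
  t20: +14.8928
  t21: -0.3564
  t22: +6.5128
  t23: +0.0345
  t24: +2.7002
  t25: +1.0292
  t26: +4.6099
  t27: -0.4700
  t28: -0.3505
  t29: +2.8643
  t30: +7.3154
  t31: +2.2675
  t32: +4.3506
  t33: +2.0782
  t34: +0.2444
  t35: +4.0263
  t36: -2.3851
  t37: +3.3285
  t38: +0.8108
  t39: -0.4801
  t40: +0.9793
  t41: -1.6967
  t42: +2.9674
Σ = +88.6747 → |volume| = 88.67

Directed edges: 126 total, each appears once with its reverse present → watertight.

88.67 WATERTIGHT


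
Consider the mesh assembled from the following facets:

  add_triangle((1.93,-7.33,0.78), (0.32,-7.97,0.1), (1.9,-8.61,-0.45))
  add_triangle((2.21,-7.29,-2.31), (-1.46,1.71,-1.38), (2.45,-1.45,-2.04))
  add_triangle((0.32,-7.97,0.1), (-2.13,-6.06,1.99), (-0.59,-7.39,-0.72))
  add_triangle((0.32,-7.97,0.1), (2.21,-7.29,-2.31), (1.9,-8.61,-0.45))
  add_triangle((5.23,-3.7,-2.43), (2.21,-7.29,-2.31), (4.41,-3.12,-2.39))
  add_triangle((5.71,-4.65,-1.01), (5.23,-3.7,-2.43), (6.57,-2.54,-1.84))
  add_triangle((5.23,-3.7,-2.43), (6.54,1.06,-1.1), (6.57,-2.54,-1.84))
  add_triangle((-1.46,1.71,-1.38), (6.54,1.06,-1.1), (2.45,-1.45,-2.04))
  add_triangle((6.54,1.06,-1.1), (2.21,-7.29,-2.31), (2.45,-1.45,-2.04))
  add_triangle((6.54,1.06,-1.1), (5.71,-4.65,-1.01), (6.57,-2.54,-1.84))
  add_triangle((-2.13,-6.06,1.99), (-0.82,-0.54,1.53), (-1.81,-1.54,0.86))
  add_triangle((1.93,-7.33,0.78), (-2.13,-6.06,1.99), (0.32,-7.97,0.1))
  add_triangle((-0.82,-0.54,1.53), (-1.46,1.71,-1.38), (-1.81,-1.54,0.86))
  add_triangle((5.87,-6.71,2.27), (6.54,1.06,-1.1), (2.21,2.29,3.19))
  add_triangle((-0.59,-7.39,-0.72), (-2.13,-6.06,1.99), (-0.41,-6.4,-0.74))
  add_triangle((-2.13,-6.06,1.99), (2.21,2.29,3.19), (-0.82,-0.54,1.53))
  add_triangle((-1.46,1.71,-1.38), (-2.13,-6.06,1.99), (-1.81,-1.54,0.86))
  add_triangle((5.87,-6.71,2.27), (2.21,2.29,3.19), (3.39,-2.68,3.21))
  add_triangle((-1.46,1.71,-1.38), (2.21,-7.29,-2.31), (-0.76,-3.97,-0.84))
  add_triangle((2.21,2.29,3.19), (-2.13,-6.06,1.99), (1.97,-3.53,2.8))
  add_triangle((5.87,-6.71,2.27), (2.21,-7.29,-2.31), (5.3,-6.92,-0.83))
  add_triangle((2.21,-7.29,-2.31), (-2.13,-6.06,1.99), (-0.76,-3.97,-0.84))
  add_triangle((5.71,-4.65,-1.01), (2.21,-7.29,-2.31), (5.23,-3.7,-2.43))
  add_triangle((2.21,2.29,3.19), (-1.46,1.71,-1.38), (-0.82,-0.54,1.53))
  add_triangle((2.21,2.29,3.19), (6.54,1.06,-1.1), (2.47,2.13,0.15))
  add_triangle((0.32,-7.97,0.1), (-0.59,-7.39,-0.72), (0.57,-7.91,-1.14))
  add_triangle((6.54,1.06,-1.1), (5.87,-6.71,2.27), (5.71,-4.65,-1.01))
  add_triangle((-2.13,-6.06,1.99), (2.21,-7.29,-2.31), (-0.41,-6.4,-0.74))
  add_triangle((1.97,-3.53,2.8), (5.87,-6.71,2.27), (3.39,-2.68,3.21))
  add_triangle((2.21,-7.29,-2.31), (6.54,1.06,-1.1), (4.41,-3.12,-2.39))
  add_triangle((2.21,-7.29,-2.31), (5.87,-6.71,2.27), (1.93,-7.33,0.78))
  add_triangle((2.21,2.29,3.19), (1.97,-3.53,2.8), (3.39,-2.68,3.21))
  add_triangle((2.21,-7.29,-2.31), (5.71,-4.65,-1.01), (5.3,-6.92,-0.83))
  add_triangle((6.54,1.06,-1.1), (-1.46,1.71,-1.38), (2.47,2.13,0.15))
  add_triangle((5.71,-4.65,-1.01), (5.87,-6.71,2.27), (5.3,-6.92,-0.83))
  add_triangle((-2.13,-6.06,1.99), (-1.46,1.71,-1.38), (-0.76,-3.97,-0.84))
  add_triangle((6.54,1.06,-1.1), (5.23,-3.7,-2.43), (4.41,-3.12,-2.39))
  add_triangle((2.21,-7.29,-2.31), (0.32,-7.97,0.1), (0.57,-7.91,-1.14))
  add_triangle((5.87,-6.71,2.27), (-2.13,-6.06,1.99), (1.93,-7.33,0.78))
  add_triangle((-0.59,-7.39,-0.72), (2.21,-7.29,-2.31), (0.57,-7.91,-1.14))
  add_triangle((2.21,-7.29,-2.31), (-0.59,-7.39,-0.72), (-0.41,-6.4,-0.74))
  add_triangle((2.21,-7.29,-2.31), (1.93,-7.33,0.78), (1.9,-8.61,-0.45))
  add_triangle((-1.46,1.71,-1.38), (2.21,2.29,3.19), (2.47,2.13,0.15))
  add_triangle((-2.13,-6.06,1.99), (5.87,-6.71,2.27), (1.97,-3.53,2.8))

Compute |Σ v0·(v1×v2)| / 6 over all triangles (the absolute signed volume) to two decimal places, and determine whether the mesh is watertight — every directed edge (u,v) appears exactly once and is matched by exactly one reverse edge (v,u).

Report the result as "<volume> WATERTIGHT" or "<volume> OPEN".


251.44 WATERTIGHT

Per-triangle v0·(v1×v2)/6:
  t1: +2.6330
  t2: +6.5027
  t3: +4.8165
  t4: +3.5370
  t5: +1.7020
  t6: +3.6642
  t7: +2.4486
  t8: +6.7270
  t9: +9.6688
  t10: +4.2716
  t11: +1.5078
  t12: +6.3276
  t13: +1.1142
  t14: +36.6024
  t15: -0.0848
  t16: +4.4287
  t17: +1.7863
  t18: +6.2176
  t19: +5.0631
  t20: +10.4548
  t21: +10.7529
  t22: +7.3139
  t23: +8.8841
  t24: +3.1383
  t25: +5.5244
  t26: +1.7321
  t27: +20.2098
  t28: -4.9575
  t29: +4.7576
  t30: -5.6389
  t31: +16.0205
  t32: +3.3548
  t33: +5.3171
  t34: +4.2645
  t35: +8.0007
  t36: +4.9876
  t37: +1.6901
  t38: +2.3510
  t39: +13.8249
  t40: +1.0973
  t41: +0.2015
  t42: +1.8685
  t43: +3.9392
  t44: +13.4205
Σ = +251.4441 → |volume| = 251.44

Directed edges: 132 total, each appears once with its reverse present → watertight.


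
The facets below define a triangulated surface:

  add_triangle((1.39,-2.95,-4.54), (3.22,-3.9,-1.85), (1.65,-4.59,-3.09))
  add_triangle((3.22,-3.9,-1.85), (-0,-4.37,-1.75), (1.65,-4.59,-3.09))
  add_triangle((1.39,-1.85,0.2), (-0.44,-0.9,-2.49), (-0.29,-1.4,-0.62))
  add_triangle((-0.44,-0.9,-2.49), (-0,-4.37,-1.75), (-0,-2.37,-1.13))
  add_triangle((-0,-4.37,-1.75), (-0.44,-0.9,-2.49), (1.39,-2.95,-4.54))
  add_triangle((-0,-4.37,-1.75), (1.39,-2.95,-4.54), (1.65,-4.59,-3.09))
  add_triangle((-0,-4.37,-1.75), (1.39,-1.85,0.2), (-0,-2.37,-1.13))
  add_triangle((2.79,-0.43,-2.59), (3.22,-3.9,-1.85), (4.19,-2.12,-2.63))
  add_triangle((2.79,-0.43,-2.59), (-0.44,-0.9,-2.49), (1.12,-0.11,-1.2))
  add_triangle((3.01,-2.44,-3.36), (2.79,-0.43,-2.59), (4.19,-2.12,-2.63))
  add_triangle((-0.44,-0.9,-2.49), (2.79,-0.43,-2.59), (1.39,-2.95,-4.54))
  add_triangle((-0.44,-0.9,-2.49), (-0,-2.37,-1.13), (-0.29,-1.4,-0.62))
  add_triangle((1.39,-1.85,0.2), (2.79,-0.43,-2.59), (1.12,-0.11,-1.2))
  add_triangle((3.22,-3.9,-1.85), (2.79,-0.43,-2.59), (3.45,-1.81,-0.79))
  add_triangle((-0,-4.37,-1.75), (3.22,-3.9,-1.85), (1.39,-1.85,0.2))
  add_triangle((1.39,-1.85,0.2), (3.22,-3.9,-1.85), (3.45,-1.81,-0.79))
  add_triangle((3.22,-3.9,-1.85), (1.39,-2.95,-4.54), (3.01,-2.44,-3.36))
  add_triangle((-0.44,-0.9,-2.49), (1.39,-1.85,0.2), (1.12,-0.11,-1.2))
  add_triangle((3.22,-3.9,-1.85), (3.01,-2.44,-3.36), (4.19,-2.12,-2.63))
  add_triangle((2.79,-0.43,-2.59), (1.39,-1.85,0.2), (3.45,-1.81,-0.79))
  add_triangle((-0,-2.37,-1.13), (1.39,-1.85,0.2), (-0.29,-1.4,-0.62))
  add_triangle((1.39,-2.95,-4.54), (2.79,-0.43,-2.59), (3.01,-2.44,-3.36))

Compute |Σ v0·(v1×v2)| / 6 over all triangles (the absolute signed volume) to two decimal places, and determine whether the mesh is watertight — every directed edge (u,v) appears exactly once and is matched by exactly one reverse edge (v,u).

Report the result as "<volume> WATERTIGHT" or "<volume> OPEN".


Per-triangle v0·(v1×v2)/6:
  t1: +3.7477
  t2: +2.5896
  t3: -0.8050
  t4: -0.0580
  t5: +3.2323
  t6: +2.7689
  t7: -0.1832
  t8: -1.2128
  t9: +0.1565
  t10: +1.5453
  t11: +2.2248
  t12: +0.2443
  t13: -0.0785
  t14: +3.1415
  t15: +2.4983
  t16: +1.3759
  t17: +3.5291
  t18: -1.2446
  t19: +2.4417
  t20: -0.9493
  t21: +0.1500
  t22: +2.2663
Σ = +27.3809 → |volume| = 27.38

Directed edges: 66 total, each appears once with its reverse present → watertight.

27.38 WATERTIGHT


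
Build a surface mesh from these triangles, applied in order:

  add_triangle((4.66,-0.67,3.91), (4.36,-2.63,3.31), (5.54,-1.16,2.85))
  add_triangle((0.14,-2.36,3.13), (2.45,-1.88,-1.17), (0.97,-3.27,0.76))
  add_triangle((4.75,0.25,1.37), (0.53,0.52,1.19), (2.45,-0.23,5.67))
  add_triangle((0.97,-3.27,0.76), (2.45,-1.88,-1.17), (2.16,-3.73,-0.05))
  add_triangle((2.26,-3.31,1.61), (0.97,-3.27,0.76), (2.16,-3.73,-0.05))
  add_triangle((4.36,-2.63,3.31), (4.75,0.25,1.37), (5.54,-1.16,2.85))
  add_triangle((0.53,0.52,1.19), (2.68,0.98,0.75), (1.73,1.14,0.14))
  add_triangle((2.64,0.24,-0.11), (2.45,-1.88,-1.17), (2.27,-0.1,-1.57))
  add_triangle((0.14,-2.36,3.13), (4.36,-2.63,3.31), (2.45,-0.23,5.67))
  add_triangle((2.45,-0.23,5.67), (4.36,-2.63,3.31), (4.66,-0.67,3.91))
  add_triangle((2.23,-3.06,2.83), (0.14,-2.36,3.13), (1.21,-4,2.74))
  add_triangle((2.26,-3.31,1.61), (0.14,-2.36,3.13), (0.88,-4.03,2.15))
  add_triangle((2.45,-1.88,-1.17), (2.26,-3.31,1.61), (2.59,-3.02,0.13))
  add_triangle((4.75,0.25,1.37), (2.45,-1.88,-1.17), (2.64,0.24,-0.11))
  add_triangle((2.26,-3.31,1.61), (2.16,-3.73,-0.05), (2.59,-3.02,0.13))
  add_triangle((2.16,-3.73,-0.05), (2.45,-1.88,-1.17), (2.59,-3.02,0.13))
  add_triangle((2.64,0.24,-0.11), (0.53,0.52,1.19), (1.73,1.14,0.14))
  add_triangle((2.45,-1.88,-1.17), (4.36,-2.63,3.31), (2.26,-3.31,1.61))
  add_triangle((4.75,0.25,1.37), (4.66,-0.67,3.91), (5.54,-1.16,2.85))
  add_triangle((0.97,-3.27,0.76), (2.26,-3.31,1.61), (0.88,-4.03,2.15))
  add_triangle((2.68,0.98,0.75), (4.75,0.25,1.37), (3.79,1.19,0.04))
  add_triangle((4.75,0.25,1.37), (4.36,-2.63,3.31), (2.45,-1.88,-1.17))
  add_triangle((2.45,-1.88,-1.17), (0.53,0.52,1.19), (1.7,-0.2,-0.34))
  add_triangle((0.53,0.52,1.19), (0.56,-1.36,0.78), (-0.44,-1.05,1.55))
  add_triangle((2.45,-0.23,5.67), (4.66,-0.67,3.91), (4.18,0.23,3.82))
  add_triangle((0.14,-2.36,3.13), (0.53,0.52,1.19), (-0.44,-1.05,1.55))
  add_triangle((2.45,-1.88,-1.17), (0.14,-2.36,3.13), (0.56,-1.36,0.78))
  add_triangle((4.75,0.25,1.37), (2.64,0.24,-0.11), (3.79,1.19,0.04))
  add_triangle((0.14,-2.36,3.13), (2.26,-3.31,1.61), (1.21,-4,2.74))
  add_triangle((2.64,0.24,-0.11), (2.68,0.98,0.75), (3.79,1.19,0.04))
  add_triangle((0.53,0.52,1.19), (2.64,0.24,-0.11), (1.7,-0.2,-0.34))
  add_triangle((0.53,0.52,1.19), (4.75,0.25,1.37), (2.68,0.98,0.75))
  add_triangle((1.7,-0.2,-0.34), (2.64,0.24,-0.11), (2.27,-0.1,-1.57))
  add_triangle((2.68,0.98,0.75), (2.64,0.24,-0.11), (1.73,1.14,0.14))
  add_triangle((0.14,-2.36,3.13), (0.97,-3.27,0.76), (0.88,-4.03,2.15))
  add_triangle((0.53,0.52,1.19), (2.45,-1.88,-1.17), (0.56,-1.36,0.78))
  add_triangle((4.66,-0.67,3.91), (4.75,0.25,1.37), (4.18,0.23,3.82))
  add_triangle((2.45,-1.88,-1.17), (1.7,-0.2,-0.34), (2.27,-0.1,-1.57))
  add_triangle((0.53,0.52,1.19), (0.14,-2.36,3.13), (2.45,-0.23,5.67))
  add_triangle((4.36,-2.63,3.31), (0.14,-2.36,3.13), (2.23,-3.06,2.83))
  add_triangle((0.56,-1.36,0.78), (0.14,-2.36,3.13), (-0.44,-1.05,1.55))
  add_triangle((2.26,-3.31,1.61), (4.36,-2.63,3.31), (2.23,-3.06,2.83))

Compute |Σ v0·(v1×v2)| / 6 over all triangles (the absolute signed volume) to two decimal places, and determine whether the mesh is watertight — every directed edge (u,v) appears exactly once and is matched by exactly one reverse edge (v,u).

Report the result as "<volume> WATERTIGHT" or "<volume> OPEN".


49.13 OPEN

Per-triangle v0·(v1×v2)/6:
  t1: +2.6995
  t2: -2.1719
  t3: +2.2284
  t4: -0.0229
  t5: +1.1214
  t6: +0.4759
  t7: +0.2862
  t8: +1.2211
  t9: +9.0420
  t10: +5.5900
  t11: +1.5968
  t12: +1.8925
  t13: +0.2544
  t14: +1.5361
  t15: +0.8287
  t16: +0.7429
  t17: -0.4801
  t18: +4.2554
  t19: +2.0414
  t20: +0.9897
  t21: +0.6814
  t22: +7.5125
  t23: -0.4723
  t24: -0.4541
  t25: +2.3030
  t26: +0.4061
  t27: +0.2510
  t28: +0.5991
  t29: -1.0185
  t30: -0.2564
  t31: -0.1332
  t32: +0.6978
  t33: -0.1939
  t34: +0.3039
  t35: -0.0734
  t36: -0.9445
  t37: +1.9147
  t38: -0.5355
  t39: +0.6178
  t40: +1.8877
  t41: +0.1726
  t42: +1.7403
Σ = +49.1333 → |volume| = 49.13

Directed edges: 126 total; 6 unmatched, e.g. (2.45,-0.23,5.67)→(4.75,0.25,1.37) → open.


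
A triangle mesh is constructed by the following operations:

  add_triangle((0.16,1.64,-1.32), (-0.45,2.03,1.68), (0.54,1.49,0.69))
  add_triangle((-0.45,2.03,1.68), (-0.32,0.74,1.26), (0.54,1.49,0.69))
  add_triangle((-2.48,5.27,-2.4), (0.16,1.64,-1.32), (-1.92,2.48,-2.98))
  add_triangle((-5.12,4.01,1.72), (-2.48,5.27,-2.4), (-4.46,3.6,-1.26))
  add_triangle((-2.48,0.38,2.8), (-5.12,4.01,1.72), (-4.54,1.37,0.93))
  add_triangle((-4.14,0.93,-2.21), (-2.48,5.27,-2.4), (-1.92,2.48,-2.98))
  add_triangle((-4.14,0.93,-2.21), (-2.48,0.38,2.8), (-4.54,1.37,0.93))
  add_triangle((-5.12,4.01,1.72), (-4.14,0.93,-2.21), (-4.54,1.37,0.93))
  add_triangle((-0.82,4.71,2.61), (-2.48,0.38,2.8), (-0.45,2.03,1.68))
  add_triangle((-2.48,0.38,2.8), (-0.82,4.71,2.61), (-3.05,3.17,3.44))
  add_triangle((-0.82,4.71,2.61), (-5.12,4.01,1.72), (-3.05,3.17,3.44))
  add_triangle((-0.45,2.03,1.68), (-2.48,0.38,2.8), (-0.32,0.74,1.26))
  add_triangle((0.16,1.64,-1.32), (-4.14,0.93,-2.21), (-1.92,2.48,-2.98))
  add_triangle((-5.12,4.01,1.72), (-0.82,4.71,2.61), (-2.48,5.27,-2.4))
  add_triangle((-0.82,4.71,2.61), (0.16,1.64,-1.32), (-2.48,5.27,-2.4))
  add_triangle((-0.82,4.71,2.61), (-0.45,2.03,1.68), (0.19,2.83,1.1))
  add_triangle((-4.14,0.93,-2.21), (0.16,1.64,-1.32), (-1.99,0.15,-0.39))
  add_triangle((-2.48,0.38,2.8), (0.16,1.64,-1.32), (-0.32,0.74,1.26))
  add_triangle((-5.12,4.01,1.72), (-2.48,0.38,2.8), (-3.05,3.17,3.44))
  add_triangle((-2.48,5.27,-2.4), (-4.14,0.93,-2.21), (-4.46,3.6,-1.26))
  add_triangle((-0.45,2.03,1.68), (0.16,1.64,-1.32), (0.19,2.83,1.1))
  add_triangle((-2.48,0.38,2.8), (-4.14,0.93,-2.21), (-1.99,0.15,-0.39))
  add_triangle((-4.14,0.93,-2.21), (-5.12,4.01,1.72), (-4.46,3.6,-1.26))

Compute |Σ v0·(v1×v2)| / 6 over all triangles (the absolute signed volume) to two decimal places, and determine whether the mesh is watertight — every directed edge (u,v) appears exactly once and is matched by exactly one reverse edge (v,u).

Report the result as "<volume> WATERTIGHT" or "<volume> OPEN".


Per-triangle v0·(v1×v2)/6:
  t1: +0.6921
  t2: +0.1620
  t3: +1.8936
  t4: +7.5374
  t5: +4.4620
  t6: +4.8365
  t7: +1.4061
  t8: +5.5416
  t9: +0.8555
  t10: +1.8881
  t11: +6.8279
  t12: +0.3938
  t13: -0.2742
  t14: +17.8519
  t15: +4.5945
  t16: +0.2620
  t17: -0.4894
  t18: -0.9437
  t19: +4.5314
  t20: +5.5740
  t21: -0.5203
  t22: +0.7630
  t23: +5.7714
Σ = +73.6172 → |volume| = 73.62

Directed edges: 69 total; 9 unmatched, e.g. (0.54,1.49,0.69)→(0.16,1.64,-1.32) → open.

73.62 OPEN


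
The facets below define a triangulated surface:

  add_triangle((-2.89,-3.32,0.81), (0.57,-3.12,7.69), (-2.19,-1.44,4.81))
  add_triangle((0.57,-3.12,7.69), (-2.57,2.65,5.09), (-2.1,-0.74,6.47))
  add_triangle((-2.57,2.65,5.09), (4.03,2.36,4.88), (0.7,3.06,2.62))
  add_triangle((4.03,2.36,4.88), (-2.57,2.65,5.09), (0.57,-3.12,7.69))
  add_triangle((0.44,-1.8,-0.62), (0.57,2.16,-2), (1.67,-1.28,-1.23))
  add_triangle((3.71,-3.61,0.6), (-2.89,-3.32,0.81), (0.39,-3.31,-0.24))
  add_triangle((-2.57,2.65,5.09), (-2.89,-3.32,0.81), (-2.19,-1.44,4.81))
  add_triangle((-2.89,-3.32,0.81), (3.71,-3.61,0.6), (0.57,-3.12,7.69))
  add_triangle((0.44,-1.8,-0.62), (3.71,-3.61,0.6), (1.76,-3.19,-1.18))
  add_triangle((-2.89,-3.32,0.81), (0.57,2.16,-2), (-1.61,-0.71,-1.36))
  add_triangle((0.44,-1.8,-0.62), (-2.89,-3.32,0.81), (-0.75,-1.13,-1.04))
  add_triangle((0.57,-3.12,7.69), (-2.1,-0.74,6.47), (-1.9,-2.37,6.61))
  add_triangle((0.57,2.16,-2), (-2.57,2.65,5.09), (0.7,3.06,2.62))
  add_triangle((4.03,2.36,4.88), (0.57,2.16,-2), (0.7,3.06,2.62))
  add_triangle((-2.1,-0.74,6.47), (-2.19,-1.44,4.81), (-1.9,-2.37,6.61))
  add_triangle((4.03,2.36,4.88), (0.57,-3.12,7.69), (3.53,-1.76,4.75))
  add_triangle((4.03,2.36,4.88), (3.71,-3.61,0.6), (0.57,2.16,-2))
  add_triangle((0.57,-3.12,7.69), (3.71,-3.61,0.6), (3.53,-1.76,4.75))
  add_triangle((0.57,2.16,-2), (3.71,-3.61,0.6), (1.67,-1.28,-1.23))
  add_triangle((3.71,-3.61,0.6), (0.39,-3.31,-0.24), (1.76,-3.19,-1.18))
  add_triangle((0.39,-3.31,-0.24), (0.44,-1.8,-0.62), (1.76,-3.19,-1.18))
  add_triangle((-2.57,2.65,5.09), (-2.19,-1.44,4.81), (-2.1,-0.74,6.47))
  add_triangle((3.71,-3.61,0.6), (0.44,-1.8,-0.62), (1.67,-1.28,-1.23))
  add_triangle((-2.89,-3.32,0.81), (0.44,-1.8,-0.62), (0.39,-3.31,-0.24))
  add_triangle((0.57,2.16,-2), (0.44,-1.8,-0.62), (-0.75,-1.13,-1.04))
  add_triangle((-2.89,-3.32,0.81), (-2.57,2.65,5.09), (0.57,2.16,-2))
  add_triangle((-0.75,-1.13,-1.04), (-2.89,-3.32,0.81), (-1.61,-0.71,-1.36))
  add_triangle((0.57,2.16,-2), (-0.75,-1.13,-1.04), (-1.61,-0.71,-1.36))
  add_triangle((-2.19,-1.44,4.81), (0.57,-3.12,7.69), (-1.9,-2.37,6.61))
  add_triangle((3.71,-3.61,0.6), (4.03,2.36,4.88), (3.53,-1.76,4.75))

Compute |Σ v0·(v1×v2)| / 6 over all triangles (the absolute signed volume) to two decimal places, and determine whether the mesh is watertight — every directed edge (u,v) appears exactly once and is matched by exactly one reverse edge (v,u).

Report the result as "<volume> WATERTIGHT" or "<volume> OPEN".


Per-triangle v0·(v1×v2)/6:
  t1: +11.6973
  t2: +8.4684
  t3: +9.6531
  t4: +38.5620
  t5: +0.8572
  t6: +3.4638
  t7: +9.0590
  t8: +26.7823
  t9: -0.6110
  t10: +0.3031
  t11: +1.3241
  t12: +4.7431
  t13: +6.1264
  t14: +6.9625
  t15: +1.3299
  t16: +16.8907
  t17: +15.2233
  t18: +14.4975
  t19: +2.0717
  t20: +2.3771
  t21: +0.2545
  t22: +3.0724
  t23: +1.4199
  t24: +0.7539
  t25: +1.0592
  t26: +8.1339
  t27: +0.9204
  t28: +0.7404
  t29: -0.5491
  t30: +11.8528
Σ = +207.4394 → |volume| = 207.44

Directed edges: 90 total, each appears once with its reverse present → watertight.

207.44 WATERTIGHT


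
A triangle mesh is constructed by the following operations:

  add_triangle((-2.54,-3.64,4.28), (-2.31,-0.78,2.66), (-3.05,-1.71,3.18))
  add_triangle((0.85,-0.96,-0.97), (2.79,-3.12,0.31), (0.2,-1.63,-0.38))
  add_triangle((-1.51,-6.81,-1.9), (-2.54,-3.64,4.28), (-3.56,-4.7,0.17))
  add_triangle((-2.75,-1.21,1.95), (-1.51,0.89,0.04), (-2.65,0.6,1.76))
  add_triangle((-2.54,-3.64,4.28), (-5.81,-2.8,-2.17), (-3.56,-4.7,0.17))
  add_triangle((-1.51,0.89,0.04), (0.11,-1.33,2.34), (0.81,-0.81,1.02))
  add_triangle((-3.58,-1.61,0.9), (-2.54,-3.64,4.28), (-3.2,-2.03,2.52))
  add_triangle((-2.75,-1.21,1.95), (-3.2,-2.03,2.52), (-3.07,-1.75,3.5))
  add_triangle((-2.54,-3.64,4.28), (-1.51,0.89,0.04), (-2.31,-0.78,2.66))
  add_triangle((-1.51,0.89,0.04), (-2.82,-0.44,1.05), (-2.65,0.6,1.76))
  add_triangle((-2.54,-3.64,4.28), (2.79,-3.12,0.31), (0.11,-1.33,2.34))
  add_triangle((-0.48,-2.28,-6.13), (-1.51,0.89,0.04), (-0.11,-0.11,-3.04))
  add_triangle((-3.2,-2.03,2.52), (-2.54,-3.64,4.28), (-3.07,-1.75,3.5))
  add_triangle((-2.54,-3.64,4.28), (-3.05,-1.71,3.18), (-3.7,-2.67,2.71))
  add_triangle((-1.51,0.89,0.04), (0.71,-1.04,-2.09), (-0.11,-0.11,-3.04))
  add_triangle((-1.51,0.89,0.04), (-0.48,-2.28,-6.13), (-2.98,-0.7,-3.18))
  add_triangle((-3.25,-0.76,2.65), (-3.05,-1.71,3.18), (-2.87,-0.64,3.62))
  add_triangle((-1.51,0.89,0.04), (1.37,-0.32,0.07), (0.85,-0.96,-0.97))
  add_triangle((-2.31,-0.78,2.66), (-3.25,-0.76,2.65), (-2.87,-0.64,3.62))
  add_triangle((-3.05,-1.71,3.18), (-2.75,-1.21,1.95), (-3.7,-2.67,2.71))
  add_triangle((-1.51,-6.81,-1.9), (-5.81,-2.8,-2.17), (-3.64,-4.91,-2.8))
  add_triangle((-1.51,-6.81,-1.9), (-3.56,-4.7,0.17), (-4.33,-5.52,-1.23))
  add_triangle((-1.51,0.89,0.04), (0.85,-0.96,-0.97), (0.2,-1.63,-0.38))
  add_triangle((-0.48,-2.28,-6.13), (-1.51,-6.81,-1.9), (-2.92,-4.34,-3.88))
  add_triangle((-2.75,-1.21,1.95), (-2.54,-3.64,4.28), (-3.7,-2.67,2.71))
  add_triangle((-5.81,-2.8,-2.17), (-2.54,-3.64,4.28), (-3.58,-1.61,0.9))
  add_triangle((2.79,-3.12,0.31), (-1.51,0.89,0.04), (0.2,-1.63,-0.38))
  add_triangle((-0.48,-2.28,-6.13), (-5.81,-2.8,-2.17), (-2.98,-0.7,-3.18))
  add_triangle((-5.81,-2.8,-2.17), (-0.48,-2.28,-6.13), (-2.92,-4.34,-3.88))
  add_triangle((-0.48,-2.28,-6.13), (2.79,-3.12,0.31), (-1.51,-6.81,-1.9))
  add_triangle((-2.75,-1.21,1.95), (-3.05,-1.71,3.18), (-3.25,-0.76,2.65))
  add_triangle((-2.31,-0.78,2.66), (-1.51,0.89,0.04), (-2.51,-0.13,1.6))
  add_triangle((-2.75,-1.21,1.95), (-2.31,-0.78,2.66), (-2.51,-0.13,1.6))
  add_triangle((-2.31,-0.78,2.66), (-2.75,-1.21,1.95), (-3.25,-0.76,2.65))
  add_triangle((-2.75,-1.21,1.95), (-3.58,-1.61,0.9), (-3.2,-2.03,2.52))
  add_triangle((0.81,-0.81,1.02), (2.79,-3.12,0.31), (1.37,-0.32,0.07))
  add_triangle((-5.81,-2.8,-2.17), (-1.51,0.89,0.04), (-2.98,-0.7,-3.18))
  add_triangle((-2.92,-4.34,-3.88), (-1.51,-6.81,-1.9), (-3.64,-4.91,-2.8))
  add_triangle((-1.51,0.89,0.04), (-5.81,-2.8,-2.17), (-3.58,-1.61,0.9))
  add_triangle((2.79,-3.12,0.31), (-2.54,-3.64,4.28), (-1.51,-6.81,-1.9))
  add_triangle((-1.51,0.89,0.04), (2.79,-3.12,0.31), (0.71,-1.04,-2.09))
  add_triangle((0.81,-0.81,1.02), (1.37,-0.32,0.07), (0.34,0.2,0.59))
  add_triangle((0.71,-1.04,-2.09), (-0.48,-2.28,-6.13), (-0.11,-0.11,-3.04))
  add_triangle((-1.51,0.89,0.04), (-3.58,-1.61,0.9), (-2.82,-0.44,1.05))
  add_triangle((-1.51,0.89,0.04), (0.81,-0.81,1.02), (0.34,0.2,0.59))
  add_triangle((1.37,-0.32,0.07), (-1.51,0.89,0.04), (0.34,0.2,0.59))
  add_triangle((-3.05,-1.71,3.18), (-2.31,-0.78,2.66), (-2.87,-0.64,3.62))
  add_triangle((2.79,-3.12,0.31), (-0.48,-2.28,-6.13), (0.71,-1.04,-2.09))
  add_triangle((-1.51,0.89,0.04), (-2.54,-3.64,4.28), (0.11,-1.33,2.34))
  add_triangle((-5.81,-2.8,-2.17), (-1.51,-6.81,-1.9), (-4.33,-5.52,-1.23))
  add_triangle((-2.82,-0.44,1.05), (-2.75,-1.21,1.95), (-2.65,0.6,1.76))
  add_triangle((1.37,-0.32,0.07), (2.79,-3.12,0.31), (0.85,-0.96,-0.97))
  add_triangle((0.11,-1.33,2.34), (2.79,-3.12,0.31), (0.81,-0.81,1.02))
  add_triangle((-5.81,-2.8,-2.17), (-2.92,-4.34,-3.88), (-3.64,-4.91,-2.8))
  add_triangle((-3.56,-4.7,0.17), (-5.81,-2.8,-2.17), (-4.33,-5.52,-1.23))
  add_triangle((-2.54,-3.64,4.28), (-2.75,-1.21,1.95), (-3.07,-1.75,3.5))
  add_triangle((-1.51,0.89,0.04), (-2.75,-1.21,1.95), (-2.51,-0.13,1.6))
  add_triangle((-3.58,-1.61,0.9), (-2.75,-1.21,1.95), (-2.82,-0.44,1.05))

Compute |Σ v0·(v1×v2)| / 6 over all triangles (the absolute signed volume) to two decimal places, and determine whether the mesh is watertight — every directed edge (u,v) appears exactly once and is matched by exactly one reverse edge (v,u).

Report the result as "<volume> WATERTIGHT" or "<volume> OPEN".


163.65 WATERTIGHT

Per-triangle v0·(v1×v2)/6:
  t1: +0.7106
  t2: +0.6943
  t3: +12.2200
  t4: -0.7494
  t5: +11.6017
  t6: +0.1355
  t7: +1.2728
  t8: +0.3313
  t9: -1.0894
  t10: +0.6579
  t11: +4.4540
  t12: +1.6924
  t13: +1.4113
  t14: +1.7868
  t15: -0.3848
  t16: +1.6954
  t17: +0.7027
  t18: +0.1040
  t19: -0.1793
  t20: +0.4713
  t21: +4.4013
  t22: +4.3360
  t23: +0.3173
  t24: +12.2846
  t25: -1.0840
  t26: +5.8173
  t27: +0.2852
  t28: +8.3424
  t29: +11.3659
  t30: +21.7452
  t31: +0.3707
  t32: +0.2261
  t33: +0.4759
  t34: -0.2764
  t35: +0.4711
  t36: +0.5278
  t37: +3.6684
  t38: +4.5514
  t39: +3.4370
  t40: +23.2491
  t41: -0.8292
  t42: +0.1436
  t43: +0.9454
  t44: +0.4871
  t45: +0.1551
  t46: +0.0628
  t47: -0.0404
  t48: +2.1456
  t49: +1.6877
  t50: +6.7223
  t51: +0.7249
  t52: +0.6003
  t53: +0.6257
  t54: +4.4332
  t55: +3.8666
  t56: -1.0761
  t57: +0.3322
  t58: +0.6165
Σ = +163.6544 → |volume| = 163.65

Directed edges: 174 total, each appears once with its reverse present → watertight.


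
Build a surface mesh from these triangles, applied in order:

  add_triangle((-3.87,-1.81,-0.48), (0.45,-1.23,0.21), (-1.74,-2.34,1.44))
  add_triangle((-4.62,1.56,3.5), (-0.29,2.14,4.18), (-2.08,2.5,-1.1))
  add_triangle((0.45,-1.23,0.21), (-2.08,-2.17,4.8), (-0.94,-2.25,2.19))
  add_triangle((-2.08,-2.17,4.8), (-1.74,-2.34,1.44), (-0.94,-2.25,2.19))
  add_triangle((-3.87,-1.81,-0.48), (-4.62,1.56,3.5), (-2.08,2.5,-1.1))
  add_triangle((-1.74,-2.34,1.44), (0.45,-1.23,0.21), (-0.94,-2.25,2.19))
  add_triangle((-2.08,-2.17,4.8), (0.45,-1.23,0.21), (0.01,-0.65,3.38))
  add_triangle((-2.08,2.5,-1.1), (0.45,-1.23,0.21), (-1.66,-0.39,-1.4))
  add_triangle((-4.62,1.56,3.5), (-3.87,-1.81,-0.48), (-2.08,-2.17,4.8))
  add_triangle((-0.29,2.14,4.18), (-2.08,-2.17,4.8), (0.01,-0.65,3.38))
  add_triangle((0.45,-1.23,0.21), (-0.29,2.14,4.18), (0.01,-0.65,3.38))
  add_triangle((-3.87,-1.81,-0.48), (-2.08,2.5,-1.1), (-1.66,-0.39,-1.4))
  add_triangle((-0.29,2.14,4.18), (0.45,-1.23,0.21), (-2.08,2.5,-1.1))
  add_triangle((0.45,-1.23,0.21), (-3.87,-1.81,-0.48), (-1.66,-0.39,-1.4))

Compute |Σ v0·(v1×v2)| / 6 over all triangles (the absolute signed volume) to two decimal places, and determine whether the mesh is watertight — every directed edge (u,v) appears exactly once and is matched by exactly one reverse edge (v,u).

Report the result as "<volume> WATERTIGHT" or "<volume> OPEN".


Per-triangle v0·(v1×v2)/6:
  t1: +1.3866
  t2: +9.6892
  t3: +0.5371
  t4: +1.1370
  t5: +11.1442
  t6: +0.5850
  t7: +1.7191
  t8: -0.1016
  t9: +15.2838
  t10: +3.6853
  t11: +0.5426
  t12: +2.4649
  t13: -1.0179
  t14: +1.0710
Σ = +48.1265 → |volume| = 48.13

Directed edges: 42 total; 6 unmatched, e.g. (-1.74,-2.34,1.44)→(-3.87,-1.81,-0.48) → open.

48.13 OPEN


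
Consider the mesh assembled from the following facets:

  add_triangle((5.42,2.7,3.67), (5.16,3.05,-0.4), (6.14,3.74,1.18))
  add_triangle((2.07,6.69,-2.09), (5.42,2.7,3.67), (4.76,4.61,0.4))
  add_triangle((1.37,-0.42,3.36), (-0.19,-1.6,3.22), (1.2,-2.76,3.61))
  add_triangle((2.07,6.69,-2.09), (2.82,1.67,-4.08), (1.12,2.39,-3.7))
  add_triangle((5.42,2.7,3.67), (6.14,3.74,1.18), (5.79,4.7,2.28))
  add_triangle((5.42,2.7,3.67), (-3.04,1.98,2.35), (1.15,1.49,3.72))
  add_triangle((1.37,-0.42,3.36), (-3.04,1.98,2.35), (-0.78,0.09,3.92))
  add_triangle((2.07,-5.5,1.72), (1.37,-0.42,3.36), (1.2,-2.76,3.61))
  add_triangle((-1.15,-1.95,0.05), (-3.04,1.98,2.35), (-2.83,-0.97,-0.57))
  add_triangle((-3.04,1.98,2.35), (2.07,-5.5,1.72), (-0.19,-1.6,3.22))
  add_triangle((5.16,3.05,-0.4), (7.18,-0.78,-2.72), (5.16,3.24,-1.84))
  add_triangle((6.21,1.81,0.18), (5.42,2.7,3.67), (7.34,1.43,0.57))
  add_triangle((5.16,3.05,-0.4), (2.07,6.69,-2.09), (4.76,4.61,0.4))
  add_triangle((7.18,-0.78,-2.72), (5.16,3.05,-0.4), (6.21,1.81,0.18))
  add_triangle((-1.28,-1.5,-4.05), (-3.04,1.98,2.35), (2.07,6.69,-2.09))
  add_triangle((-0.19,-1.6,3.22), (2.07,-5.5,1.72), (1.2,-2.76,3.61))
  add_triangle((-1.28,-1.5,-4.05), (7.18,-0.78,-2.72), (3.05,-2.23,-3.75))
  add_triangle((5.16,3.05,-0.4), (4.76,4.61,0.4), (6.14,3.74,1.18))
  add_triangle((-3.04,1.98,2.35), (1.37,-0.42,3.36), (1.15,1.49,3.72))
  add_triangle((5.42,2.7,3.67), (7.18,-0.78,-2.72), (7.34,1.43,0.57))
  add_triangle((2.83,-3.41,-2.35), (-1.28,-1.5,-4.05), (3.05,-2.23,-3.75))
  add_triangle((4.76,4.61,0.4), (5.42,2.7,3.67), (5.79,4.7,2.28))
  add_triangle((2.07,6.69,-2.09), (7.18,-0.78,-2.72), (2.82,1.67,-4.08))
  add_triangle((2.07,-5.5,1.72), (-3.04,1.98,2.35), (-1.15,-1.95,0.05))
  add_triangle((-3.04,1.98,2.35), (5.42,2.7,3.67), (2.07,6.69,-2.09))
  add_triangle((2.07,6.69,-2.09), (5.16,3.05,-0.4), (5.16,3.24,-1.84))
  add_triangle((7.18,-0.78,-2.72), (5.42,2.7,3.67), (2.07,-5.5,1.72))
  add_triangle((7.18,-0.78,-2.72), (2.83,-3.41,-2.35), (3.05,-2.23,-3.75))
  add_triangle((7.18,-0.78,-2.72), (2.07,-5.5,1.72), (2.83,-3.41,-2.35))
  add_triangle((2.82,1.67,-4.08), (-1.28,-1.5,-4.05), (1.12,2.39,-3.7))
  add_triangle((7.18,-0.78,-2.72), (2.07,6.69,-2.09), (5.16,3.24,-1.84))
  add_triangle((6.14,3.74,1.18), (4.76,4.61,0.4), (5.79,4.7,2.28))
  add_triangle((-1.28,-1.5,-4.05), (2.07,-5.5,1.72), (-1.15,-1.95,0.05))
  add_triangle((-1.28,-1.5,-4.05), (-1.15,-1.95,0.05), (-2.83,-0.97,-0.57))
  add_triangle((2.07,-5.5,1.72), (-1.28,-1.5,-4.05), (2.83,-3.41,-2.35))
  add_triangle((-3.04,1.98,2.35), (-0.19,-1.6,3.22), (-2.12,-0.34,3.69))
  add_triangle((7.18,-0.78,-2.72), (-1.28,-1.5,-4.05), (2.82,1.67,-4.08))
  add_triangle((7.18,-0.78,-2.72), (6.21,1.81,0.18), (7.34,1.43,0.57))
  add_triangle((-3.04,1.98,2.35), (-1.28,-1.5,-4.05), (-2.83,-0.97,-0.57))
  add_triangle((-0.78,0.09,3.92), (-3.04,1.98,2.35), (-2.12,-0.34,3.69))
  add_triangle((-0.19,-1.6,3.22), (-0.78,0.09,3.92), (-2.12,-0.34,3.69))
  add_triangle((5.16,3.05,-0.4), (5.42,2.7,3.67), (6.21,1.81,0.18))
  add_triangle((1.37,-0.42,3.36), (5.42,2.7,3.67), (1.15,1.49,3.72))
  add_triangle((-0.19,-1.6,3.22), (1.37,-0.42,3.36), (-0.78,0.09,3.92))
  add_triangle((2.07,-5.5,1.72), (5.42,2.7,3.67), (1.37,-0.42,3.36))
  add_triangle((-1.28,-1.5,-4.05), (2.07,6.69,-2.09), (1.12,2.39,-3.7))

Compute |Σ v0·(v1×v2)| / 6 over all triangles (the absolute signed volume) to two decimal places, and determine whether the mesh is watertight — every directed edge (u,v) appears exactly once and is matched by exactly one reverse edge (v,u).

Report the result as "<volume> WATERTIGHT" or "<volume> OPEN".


Per-triangle v0·(v1×v2)/6:
  t1: +1.1068
  t2: +7.3697
  t3: +1.7608
  t4: +6.0750
  t5: +3.8739
  t6: +5.6323
  t7: +1.7297
  t8: +2.5744
  t9: +2.5753
  t10: +3.5648
  t11: +6.5752
  t12: +2.9933
  t13: +6.5962
  t14: +6.3194
  t15: +21.1034
  t16: +2.3966
  t17: +5.2146
  t18: +2.4851
  t19: +3.9102
  t20: +2.0683
  t21: +5.2318
  t22: -1.3126
  t23: +21.8329
  t24: +6.3052
  t25: +33.5568
  t26: +6.4544
  t27: +45.9839
  t28: +6.7294
  t29: +17.3642
  t30: +5.5150
  t31: +6.8885
  t32: +2.6613
  t33: +6.8575
  t34: +2.9238
  t35: +12.1834
  t36: -0.8879
  t37: +16.6323
  t38: +3.2120
  t39: +3.9224
  t40: +2.4576
  t41: +1.6406
  t42: +6.2584
  t43: +4.9444
  t44: +2.0831
  t45: +14.0334
  t46: +4.6037
Σ = +334.0006 → |volume| = 334.00

Directed edges: 138 total, each appears once with its reverse present → watertight.

334.00 WATERTIGHT
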